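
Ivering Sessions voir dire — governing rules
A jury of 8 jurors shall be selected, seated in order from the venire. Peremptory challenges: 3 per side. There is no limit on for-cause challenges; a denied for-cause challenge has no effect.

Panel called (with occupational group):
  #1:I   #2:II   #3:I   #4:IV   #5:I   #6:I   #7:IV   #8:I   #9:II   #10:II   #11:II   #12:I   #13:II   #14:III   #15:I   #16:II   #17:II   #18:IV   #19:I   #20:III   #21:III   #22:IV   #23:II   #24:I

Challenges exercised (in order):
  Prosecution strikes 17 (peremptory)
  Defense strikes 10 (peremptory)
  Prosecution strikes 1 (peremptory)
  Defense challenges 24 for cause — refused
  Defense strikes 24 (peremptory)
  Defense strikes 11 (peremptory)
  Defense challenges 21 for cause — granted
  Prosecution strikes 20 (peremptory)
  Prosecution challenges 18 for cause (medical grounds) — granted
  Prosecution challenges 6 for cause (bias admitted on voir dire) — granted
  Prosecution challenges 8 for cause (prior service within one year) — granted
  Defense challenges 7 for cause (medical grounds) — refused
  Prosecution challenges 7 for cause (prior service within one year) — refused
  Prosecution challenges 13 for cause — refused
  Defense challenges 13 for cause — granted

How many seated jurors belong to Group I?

Removed: #1, #6, #8, #10, #11, #13, #17, #18, #20, #21, #24.
Seated jurors 1–8: #2, #3, #4, #5, #7, #9, #12, #14.
Of those, in Group I: #3, #5, #12 → 3.

3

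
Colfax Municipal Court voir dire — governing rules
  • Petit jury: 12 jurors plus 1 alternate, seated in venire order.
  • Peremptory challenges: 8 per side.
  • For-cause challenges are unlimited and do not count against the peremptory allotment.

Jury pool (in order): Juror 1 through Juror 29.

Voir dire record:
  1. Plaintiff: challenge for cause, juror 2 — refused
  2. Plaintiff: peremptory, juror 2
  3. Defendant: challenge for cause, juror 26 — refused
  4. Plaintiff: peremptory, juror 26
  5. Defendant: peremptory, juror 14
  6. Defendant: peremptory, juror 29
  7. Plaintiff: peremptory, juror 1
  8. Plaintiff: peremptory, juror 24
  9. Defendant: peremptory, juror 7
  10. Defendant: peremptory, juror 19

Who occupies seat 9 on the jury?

Removed: #1, #2, #7, #14, #19, #24, #26, #29.
Filling seats in venire order through position 9: #3, #4, #5, #6, #8, #9, #10, #11, #12.
So seat 9 is #12.

12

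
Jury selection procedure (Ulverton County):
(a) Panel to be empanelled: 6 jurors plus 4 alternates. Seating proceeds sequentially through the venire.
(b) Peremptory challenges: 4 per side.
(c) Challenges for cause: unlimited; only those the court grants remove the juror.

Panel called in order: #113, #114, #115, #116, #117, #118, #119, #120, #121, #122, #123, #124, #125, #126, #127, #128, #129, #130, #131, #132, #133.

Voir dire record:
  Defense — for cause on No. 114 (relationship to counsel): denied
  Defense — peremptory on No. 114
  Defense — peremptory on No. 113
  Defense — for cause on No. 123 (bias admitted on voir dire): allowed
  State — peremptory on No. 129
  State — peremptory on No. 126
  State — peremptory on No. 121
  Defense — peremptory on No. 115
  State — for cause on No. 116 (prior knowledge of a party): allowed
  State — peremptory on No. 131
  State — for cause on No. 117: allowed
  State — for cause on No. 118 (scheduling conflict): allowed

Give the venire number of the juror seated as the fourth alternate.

133

Removed: #113, #114, #115, #116, #117, #118, #121, #123, #126, #129, #131.
Filling seats in venire order through position 10: #119, #120, #122, #124, #125, #127, #128, #130, #132, #133.
So alternate 4 is #133.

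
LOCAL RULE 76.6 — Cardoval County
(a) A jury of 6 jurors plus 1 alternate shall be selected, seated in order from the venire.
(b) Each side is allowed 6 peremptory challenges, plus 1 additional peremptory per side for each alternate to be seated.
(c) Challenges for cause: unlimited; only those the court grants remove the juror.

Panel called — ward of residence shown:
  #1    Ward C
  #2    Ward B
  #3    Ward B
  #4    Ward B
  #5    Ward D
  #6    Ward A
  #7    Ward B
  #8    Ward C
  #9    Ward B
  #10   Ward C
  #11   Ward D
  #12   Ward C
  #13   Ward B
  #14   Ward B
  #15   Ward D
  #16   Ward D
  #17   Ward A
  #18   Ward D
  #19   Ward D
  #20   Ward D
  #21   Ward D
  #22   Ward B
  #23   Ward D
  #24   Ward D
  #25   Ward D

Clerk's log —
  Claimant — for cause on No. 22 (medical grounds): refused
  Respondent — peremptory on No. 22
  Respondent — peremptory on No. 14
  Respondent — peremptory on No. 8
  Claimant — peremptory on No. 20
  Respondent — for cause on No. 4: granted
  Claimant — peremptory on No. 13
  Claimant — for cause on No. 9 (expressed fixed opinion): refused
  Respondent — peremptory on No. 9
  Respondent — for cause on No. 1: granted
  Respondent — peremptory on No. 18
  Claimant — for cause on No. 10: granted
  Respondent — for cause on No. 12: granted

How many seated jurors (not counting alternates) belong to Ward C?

Removed: #1, #4, #8, #9, #10, #12, #13, #14, #18, #20, #22.
Seated jurors 1–6: #2, #3, #5, #6, #7, #11 (alternates #15 not counted).
None of those are in Ward C → 0.

0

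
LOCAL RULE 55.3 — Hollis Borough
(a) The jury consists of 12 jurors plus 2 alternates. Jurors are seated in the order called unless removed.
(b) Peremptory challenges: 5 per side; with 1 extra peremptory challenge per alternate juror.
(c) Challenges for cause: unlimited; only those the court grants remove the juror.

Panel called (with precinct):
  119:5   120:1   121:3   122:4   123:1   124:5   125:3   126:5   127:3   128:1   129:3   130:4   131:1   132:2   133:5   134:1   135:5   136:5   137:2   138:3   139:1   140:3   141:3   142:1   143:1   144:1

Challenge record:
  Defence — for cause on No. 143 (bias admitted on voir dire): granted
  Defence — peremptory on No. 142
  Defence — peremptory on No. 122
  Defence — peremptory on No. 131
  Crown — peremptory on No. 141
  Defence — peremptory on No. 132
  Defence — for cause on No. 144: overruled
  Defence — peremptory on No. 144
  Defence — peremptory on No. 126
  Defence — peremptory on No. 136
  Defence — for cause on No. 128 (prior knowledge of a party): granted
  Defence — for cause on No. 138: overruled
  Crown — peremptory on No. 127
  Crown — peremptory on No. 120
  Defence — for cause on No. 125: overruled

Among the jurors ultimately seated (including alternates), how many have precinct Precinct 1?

Removed: #120, #122, #126, #127, #128, #131, #132, #136, #141, #142, #143, #144.
Seated (14 incl. alternates): #119, #121, #123, #124, #125, #129, #130, #133, #134, #135, #137, #138, #139, #140.
Of those, in Precinct 1: #123, #134, #139 → 3.

3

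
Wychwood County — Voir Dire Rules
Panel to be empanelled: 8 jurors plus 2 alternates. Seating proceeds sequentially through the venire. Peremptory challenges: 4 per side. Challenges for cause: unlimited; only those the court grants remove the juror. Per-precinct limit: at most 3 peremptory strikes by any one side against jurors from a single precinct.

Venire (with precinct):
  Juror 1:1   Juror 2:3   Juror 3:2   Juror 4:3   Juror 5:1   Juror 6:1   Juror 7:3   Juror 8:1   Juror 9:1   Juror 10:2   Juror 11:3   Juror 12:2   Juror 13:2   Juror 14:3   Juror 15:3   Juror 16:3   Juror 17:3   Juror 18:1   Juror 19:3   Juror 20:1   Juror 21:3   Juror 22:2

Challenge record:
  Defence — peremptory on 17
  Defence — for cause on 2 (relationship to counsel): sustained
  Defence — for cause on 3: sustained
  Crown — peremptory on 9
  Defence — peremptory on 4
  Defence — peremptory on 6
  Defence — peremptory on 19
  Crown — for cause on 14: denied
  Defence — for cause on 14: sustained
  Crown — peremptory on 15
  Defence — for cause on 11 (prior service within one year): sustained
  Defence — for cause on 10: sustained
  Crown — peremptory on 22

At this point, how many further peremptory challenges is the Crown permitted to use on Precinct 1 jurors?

1

Crown peremptories so far: #9, #15, #22 — 3 of 4 used, 1 left overall.
Against Precinct 1: #9 — 1 used; per-precinct cap 3 leaves 2.
Binding limit: min(1, 2) = 1.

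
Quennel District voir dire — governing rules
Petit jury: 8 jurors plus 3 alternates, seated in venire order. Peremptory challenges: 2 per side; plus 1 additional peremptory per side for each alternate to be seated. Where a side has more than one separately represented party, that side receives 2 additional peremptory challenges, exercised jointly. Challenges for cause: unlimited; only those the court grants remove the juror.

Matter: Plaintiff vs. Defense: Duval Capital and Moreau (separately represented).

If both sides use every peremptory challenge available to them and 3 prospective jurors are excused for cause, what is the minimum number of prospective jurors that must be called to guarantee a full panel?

26

Seats to fill: 8 + 3 alternates = 11.
Peremptories — Plaintiff: 2 + 1×3 = 5; Defense: 2 + 1×3 + 2 = 7; total 12.
For-cause removals: 3.
Minimum venire: 11 + 12 + 3 = 26.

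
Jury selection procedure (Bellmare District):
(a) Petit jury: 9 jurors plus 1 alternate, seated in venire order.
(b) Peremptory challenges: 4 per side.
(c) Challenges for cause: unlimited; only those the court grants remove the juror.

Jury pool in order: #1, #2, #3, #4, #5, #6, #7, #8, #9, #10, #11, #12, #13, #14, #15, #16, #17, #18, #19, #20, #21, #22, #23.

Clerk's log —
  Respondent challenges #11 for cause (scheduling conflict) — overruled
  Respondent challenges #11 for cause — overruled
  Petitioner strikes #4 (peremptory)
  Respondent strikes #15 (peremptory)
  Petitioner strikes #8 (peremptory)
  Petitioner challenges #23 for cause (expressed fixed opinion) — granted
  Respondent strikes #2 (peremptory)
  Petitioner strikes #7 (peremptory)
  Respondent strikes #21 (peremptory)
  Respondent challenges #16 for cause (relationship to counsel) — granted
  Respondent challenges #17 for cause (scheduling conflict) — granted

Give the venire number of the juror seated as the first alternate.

Removed: #2, #4, #7, #8, #15, #16, #17, #21, #23. (#11 stays — for-cause denied.)
Seating in order: seats 1–9 → #1, #3, #5, #6, #9, #10, #11, #12, #13; alternates → #14.
So alternate 1 is #14.

14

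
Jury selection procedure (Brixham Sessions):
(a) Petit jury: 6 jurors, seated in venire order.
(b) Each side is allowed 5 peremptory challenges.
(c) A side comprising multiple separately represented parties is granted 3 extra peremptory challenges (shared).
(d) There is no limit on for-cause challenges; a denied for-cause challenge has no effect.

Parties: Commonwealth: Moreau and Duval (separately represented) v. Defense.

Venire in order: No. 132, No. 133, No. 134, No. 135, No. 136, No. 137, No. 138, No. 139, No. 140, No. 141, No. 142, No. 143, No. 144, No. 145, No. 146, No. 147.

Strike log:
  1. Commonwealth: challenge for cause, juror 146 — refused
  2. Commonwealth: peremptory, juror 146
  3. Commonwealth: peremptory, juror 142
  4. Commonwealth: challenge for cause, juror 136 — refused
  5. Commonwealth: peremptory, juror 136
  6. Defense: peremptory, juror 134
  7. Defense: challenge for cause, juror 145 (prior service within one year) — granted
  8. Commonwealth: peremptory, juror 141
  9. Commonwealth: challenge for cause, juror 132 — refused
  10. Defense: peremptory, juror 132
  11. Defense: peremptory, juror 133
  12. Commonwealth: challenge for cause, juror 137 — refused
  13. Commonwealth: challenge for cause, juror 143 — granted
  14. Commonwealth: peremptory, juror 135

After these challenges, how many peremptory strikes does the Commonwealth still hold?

3

Commonwealth allotment: 5 base + 3 multi-party = 8.
Commonwealth peremptories used: #146, #142, #136, #141, #135 — 5 (for-cause on #146, #136, #132, #137, #143 don't count).
Remaining: 8 − 5 = 3.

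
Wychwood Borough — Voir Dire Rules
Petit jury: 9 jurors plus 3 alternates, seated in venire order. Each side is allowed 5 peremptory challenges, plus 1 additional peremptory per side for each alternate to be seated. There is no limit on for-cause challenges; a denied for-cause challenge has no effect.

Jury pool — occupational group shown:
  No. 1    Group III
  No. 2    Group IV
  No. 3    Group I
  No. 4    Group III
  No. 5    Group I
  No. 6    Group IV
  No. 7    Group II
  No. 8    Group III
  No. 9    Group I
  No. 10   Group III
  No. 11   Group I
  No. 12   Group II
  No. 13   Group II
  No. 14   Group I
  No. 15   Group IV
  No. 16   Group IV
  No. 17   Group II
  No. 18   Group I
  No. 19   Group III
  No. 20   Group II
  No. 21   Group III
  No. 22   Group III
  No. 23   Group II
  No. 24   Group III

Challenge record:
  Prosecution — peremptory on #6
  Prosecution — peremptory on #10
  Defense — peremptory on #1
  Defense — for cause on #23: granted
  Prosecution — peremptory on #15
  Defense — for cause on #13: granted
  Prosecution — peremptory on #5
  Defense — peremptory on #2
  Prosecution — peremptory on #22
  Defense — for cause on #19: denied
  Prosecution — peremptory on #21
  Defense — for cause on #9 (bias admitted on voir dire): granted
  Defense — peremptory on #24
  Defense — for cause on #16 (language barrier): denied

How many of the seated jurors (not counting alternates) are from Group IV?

1

Removed: #1, #2, #5, #6, #9, #10, #13, #15, #21, #22, #23, #24.
Seated jurors 1–9: #3, #4, #7, #8, #11, #12, #14, #16, #17 (alternates #18, #19, #20 not counted).
Of those, in Group IV: #16 → 1.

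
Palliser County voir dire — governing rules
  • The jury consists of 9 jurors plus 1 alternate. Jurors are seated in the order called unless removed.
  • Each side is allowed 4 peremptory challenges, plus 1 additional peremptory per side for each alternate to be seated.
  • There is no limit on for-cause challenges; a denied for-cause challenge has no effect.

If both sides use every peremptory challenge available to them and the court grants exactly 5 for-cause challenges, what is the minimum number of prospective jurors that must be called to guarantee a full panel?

25

Seats to fill: 9 + 1 alternates = 10.
Peremptories: 4 + 1×1 = 5 per side × 2 sides = 10.
For-cause removals: 5.
Minimum venire: 10 + 10 + 5 = 25.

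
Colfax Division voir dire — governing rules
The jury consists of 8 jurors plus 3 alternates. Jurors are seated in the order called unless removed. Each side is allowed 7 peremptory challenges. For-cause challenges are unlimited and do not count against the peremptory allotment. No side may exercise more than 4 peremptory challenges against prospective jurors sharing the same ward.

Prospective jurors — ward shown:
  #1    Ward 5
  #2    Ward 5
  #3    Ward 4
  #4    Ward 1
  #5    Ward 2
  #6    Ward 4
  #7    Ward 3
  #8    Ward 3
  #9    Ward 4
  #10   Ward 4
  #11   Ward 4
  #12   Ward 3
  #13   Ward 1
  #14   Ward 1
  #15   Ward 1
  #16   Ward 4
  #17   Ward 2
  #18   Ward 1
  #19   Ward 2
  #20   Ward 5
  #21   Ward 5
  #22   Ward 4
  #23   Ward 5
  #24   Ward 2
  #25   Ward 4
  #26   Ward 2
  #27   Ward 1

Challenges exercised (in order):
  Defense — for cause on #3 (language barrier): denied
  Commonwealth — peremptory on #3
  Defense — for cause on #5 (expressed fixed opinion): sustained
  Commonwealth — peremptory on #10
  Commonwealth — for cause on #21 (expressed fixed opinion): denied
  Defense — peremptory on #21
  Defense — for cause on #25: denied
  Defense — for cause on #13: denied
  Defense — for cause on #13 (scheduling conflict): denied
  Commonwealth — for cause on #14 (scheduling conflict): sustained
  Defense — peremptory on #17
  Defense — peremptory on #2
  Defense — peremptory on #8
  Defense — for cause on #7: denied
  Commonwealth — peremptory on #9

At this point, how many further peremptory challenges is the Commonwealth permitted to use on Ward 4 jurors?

1

Commonwealth peremptories so far: #3, #10, #9 — 3 of 7 used, 4 left overall.
Against Ward 4: #3, #10, #9 — 3 used; per-ward cap 4 leaves 1.
Binding limit: min(4, 1) = 1.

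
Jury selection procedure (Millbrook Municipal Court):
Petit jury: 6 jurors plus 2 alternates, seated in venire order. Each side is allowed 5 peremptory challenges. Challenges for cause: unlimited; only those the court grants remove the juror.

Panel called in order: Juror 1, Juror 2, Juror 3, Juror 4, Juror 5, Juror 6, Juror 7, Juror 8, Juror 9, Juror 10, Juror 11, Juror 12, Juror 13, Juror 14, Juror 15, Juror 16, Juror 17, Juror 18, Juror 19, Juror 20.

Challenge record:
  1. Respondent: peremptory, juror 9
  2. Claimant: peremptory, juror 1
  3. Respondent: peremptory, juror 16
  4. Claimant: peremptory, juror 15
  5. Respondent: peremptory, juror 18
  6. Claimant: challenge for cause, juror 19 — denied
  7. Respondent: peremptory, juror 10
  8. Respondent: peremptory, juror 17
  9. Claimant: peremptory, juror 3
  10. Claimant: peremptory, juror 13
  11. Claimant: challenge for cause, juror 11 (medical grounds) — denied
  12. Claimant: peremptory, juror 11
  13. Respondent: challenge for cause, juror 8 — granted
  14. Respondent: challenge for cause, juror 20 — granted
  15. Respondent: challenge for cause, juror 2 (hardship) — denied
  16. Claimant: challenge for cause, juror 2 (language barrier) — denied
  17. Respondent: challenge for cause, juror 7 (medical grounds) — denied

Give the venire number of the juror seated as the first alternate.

14

Removed: #1, #3, #8, #9, #10, #11, #13, #15, #16, #17, #18, #20. (#2, #7, #19 stay — for-cause denied.)
Filling seats in venire order through position 7: #2, #4, #5, #6, #7, #12, #14.
So alternate 1 is #14.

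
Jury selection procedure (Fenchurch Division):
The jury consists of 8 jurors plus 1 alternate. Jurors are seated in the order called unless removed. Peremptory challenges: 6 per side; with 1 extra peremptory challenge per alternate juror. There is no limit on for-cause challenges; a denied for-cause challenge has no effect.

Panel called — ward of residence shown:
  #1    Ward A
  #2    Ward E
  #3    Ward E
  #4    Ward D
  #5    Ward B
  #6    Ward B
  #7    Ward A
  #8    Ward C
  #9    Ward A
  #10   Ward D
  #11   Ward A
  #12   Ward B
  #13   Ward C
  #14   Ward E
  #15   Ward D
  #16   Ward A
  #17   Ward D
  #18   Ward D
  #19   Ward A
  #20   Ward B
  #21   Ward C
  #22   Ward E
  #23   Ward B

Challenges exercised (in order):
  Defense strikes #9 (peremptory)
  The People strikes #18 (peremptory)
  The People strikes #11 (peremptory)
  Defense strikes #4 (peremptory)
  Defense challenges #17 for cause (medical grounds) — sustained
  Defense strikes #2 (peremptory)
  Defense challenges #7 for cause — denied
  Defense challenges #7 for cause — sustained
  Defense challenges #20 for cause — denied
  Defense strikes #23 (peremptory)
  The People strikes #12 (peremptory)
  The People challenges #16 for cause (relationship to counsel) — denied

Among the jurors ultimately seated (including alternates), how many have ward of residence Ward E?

2

Removed: #2, #4, #7, #9, #11, #12, #17, #18, #23.
Seated (9 incl. alternates): #1, #3, #5, #6, #8, #10, #13, #14, #15.
Of those, in Ward E: #3, #14 → 2.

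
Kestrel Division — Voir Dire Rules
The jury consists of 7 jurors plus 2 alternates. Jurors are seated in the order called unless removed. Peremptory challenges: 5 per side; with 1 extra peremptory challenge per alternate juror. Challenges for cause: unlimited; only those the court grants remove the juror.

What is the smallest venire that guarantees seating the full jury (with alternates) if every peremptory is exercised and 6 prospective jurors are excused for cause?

Seats to fill: 7 + 2 alternates = 9.
Peremptories: 5 + 1×2 = 7 per side × 2 sides = 14.
For-cause removals: 6.
Minimum venire: 9 + 14 + 6 = 29.

29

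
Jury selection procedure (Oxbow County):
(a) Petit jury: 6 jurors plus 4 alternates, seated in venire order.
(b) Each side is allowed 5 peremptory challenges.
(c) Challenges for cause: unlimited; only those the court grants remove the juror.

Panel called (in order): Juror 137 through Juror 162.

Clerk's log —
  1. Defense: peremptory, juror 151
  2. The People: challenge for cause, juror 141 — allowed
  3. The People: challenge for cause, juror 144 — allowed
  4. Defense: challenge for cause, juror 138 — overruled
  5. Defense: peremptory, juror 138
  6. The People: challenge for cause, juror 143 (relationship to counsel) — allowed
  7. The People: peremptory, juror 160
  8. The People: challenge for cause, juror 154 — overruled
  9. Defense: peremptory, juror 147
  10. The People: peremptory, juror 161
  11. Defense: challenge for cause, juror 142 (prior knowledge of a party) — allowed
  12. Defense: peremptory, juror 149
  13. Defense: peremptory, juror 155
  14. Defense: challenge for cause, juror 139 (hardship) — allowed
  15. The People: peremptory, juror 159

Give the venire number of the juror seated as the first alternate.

Removed: #138, #139, #141, #142, #143, #144, #147, #149, #151, #155, #159, #160, #161. (#154 stays — for-cause denied.)
Seating in order: seats 1–6 → #137, #140, #145, #146, #148, #150; alternates → #152, #153, #154, #156.
So alternate 1 is #152.

152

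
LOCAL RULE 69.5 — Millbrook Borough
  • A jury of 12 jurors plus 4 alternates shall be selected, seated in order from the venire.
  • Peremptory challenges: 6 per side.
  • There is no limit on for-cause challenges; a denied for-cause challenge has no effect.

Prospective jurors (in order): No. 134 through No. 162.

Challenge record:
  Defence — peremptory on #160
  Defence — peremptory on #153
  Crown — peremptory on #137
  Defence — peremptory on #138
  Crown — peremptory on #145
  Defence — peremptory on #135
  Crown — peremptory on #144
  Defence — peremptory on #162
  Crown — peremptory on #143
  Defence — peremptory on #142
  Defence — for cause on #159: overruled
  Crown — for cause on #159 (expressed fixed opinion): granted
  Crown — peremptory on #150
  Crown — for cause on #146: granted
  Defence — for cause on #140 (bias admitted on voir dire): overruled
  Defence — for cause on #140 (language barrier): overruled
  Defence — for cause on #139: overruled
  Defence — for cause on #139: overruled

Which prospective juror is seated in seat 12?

155

Removed: #135, #137, #138, #142, #143, #144, #145, #146, #150, #153, #159, #160, #162. (#139, #140 stay — for-cause denied.)
Seating in order: seats 1–12 → #134, #136, #139, #140, #141, #147, #148, #149, #151, #152, #154, #155; alternates → #156, #157, #158, #161.
So seat 12 is #155.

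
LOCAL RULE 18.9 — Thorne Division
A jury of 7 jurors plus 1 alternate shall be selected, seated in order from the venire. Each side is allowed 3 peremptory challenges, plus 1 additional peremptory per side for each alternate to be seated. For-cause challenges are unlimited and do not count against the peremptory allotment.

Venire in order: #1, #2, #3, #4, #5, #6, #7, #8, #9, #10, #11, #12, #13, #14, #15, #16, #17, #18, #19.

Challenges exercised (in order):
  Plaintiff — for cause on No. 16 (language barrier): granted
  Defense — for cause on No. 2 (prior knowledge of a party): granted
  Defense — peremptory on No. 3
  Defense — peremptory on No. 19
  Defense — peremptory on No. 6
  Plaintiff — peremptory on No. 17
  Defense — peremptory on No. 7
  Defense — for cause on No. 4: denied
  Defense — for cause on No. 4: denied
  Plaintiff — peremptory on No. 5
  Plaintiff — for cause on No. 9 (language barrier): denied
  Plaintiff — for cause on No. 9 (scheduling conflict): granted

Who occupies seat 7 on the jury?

Removed: #2, #3, #5, #6, #7, #9, #16, #17, #19. (#4 stays — for-cause denied.)
Filling seats in venire order through position 7: #1, #4, #8, #10, #11, #12, #13.
So seat 7 is #13.

13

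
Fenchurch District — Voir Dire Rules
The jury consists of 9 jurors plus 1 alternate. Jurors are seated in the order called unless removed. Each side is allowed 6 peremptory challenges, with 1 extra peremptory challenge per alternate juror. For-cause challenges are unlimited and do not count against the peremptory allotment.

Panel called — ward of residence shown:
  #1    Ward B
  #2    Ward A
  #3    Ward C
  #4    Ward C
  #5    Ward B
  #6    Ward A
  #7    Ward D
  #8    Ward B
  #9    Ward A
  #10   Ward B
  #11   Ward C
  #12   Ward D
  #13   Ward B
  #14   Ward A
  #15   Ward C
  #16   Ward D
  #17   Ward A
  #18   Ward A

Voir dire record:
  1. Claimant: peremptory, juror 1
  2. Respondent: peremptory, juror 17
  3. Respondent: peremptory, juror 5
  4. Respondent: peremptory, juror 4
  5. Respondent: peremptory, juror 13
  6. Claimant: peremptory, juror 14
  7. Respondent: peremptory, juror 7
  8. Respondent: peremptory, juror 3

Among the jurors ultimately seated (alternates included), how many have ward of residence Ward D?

Removed: #1, #3, #4, #5, #7, #13, #14, #17.
Seated (10 incl. alternates): #2, #6, #8, #9, #10, #11, #12, #15, #16, #18.
Of those, in Ward D: #12, #16 → 2.

2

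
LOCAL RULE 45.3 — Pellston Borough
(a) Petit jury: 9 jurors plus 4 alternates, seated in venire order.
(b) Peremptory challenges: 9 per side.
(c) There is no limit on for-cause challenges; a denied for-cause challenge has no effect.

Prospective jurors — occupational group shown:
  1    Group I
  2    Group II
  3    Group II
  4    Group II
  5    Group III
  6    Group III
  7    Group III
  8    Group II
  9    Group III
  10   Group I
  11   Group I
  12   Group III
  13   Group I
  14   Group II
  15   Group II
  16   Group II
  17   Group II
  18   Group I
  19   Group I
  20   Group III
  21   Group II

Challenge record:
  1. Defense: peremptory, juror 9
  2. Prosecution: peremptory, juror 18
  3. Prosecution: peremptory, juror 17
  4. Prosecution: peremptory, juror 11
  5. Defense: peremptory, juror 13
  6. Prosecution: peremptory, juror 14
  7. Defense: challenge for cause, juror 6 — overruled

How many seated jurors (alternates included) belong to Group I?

Removed: #9, #11, #13, #14, #17, #18.
Seated (13 incl. alternates): #1, #2, #3, #4, #5, #6, #7, #8, #10, #12, #15, #16, #19.
Of those, in Group I: #1, #10, #19 → 3.

3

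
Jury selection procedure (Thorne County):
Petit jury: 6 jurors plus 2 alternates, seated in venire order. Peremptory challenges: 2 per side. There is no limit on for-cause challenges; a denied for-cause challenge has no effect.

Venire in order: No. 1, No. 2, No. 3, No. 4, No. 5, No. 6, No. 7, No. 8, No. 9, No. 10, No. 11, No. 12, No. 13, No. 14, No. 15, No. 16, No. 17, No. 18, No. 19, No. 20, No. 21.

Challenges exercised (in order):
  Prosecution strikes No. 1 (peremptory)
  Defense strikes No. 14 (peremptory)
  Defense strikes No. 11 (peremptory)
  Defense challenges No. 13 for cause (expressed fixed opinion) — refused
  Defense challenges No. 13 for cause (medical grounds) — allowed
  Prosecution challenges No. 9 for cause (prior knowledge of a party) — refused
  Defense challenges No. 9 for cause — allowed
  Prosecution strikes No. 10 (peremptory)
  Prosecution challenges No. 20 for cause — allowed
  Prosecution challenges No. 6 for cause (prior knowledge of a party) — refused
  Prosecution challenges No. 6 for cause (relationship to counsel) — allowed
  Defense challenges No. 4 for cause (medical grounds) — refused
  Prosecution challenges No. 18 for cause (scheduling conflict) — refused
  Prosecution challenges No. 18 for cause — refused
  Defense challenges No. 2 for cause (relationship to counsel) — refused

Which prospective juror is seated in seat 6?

Removed: #1, #6, #9, #10, #11, #13, #14, #20. (#2, #4, #18 stay — for-cause denied.)
Filling seats in venire order through position 6: #2, #3, #4, #5, #7, #8.
So seat 6 is #8.

8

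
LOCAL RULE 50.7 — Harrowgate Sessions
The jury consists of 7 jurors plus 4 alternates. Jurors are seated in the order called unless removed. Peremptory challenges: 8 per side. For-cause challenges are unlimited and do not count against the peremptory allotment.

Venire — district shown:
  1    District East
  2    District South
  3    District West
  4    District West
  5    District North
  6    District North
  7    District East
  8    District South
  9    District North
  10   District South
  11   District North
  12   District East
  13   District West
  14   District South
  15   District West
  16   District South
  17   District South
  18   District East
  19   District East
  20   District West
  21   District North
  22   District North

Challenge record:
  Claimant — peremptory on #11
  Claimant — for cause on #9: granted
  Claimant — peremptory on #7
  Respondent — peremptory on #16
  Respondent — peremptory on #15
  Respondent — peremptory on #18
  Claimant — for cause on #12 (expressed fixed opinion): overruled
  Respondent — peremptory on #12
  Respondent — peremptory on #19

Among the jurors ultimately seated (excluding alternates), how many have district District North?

2

Removed: #7, #9, #11, #12, #15, #16, #18, #19.
Seated jurors 1–7: #1, #2, #3, #4, #5, #6, #8 (alternates #10, #13, #14, #17 not counted).
Of those, in District North: #5, #6 → 2.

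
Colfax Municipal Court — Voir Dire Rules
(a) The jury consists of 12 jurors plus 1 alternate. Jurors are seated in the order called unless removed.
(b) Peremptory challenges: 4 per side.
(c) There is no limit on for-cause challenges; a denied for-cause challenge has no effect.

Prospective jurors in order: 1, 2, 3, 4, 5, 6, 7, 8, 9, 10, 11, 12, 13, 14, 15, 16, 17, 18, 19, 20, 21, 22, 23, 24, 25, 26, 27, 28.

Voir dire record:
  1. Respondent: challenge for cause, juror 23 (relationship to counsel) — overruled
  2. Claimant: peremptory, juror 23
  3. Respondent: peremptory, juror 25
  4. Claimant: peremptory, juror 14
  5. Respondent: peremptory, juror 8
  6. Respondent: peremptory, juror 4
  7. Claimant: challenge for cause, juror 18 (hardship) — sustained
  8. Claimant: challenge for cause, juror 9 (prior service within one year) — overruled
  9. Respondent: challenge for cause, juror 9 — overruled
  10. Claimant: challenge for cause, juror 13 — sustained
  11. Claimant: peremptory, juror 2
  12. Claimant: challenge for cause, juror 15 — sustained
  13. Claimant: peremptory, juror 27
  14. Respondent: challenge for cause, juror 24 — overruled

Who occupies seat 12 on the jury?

19

Removed: #2, #4, #8, #13, #14, #15, #18, #23, #25, #27. (#9, #24 stay — for-cause denied.)
Filling seats in venire order through position 12: #1, #3, #5, #6, #7, #9, #10, #11, #12, #16, #17, #19.
So seat 12 is #19.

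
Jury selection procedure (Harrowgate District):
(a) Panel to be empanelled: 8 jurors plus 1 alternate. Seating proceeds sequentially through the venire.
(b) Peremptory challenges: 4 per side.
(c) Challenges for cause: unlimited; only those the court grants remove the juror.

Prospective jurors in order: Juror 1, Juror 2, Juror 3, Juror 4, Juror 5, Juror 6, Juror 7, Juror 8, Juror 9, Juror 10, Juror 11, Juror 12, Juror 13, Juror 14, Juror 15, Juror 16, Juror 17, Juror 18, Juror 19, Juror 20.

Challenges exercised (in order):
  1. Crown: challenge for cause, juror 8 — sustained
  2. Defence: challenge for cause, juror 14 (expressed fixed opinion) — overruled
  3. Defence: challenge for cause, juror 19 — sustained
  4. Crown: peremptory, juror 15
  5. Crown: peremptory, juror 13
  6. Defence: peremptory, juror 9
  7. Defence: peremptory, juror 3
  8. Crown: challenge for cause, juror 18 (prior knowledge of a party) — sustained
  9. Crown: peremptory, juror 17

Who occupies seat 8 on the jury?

11

Removed: #3, #8, #9, #13, #15, #17, #18, #19. (#14 stays — for-cause denied.)
Seating in order: seats 1–8 → #1, #2, #4, #5, #6, #7, #10, #11; alternates → #12.
So seat 8 is #11.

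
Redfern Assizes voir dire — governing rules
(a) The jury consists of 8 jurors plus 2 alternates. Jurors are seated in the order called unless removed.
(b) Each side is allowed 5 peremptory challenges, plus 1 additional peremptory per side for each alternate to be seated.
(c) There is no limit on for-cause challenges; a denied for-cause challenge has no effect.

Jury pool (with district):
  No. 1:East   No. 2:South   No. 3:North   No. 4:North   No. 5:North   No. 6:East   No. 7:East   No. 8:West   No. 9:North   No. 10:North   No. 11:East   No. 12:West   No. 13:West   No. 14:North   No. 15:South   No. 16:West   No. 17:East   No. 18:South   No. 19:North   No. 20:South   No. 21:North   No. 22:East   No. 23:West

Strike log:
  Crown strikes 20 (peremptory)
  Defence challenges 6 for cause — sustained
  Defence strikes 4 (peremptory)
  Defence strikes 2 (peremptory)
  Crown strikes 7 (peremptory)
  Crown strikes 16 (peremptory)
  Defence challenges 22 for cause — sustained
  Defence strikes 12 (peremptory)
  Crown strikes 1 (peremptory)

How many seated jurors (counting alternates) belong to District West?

2

Removed: #1, #2, #4, #6, #7, #12, #16, #20, #22.
Seated (10 incl. alternates): #3, #5, #8, #9, #10, #11, #13, #14, #15, #17.
Of those, in District West: #8, #13 → 2.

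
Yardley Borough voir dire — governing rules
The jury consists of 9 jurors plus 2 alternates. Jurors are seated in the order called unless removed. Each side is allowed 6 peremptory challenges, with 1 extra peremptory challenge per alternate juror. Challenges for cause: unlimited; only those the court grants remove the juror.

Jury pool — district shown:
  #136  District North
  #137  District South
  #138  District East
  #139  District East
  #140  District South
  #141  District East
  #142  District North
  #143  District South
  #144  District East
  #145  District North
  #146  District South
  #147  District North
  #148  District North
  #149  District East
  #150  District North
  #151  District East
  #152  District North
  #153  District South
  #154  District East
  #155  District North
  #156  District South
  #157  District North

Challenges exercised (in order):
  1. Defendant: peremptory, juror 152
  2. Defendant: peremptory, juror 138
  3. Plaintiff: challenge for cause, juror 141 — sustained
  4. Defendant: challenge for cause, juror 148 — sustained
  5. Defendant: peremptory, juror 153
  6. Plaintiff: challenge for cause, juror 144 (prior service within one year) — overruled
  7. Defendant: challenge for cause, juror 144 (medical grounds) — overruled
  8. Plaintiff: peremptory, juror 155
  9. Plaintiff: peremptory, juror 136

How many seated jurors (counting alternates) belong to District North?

Removed: #136, #138, #141, #148, #152, #153, #155.
Seated (11 incl. alternates): #137, #139, #140, #142, #143, #144, #145, #146, #147, #149, #150.
Of those, in District North: #142, #145, #147, #150 → 4.

4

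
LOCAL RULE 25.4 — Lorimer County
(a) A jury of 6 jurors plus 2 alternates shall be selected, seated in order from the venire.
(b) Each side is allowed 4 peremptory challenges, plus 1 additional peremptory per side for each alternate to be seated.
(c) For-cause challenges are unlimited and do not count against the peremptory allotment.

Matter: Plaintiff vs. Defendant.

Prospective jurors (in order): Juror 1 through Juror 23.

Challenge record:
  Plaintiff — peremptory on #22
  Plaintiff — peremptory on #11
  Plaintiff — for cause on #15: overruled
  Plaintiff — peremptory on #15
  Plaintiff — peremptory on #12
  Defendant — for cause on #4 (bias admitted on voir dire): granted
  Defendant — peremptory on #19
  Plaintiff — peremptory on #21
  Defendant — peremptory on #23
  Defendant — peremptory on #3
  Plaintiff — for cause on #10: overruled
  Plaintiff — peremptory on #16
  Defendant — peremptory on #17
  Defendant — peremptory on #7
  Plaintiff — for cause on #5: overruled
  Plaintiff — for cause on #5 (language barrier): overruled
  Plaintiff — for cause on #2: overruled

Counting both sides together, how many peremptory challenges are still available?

Plaintiff allotment: 4 base + 1 × 2 alternates = 6. Defendant allotment: 4 base + 1 × 2 alternates = 6.
Plaintiff peremptories used: #22, #11, #15, #12, #21, #16 — 6 (for-cause on #15, #10, #5, #5, #2 don't count).
Defendant peremptories used: #19, #23, #3, #17, #7 — 5 (the for-cause on #4 doesn't count).
Remaining: (6 − 6) + (6 − 5) = 1.

1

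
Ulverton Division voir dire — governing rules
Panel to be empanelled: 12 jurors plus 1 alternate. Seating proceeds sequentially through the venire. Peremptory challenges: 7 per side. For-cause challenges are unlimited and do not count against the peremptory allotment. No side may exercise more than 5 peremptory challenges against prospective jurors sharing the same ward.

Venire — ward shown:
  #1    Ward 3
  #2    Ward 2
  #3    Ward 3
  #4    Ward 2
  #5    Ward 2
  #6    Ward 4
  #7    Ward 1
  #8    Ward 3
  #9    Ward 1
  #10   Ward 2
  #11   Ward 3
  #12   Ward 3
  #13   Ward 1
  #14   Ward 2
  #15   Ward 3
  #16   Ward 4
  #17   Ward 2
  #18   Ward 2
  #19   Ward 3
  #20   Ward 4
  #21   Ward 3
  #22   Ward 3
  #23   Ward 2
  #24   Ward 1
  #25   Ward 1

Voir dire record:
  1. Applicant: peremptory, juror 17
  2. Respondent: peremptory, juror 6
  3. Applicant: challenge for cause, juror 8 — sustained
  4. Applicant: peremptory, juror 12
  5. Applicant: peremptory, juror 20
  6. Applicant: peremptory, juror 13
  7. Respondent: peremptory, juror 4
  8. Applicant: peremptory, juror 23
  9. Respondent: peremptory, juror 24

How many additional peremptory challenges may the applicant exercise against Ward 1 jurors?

Applicant peremptories so far: #17, #12, #20, #13, #23 — 5 of 7 used, 2 left overall.
Against Ward 1: #13 — 1 used; per-ward cap 5 leaves 4.
Binding limit: min(2, 4) = 2.

2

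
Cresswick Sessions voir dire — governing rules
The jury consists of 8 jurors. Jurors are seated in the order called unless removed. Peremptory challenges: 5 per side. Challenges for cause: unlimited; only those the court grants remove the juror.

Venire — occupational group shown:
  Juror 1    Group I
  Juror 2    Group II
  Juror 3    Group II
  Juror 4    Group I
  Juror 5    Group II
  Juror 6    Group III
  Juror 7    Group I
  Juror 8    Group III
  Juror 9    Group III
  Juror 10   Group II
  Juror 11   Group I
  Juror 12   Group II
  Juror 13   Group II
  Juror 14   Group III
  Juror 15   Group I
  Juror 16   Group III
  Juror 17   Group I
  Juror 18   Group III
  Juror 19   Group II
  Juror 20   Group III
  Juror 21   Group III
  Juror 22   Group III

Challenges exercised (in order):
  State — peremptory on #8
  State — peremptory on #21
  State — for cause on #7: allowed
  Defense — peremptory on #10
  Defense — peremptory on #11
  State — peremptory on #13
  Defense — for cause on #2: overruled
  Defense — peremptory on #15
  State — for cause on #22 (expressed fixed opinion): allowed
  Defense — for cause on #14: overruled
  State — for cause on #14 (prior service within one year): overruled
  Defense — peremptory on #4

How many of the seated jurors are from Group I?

Removed: #4, #7, #8, #10, #11, #13, #15, #21, #22.
Seated jurors 1–8: #1, #2, #3, #5, #6, #9, #12, #14.
Of those, in Group I: #1 → 1.

1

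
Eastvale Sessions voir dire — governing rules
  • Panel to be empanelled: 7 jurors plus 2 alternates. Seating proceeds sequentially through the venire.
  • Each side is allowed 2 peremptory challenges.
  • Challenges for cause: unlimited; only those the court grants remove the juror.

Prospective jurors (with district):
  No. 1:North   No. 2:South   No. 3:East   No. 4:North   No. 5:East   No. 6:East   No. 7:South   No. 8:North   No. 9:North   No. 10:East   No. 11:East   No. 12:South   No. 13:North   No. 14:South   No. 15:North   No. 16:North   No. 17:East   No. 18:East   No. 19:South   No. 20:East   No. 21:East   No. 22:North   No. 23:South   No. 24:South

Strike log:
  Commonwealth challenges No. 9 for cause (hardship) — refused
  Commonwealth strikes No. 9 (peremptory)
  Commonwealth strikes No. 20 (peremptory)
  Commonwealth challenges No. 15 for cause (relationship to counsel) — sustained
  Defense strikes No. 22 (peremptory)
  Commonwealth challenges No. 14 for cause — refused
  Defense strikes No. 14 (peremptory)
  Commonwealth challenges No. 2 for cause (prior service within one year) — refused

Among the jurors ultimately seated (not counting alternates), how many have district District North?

2

Removed: #9, #14, #15, #20, #22.
Seated jurors 1–7: #1, #2, #3, #4, #5, #6, #7 (alternates #8, #10 not counted).
Of those, in District North: #1, #4 → 2.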